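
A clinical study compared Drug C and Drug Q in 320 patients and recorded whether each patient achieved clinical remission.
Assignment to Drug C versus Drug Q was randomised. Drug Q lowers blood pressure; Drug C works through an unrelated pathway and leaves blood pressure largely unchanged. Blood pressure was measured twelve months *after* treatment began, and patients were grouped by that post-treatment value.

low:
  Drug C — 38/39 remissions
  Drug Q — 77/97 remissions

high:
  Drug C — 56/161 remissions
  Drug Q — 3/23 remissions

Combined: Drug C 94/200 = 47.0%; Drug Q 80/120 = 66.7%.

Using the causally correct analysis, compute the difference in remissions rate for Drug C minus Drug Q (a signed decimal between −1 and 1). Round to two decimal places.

-0.20

Blood pressure is downstream of the drug. One should not condition on a consequence of treatment, so the overall rates are the right comparison.
The causal difference is the pooled difference: 0.470 − 0.667 = -0.197.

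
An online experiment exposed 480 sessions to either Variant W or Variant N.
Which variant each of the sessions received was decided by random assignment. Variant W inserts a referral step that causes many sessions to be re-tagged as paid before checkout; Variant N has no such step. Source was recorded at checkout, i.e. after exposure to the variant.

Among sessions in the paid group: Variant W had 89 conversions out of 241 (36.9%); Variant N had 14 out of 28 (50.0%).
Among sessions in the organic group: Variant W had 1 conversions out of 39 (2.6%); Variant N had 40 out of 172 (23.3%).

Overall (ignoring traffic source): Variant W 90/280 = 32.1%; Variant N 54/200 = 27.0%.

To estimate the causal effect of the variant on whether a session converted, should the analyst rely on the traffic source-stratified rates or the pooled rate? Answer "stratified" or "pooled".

pooled

The traffic source-specific comparison favours Variant N throughout, but the pooled figures favour Variant W. The question is whether to condition on traffic source.
Traffic source here is a post-treatment variable shaped by the variant; conditioning on it would introduce bias rather than remove it. The overall comparison is the causal one.
Pooled: Variant W 32.1% vs Variant N 27.0%; Variant W is higher overall.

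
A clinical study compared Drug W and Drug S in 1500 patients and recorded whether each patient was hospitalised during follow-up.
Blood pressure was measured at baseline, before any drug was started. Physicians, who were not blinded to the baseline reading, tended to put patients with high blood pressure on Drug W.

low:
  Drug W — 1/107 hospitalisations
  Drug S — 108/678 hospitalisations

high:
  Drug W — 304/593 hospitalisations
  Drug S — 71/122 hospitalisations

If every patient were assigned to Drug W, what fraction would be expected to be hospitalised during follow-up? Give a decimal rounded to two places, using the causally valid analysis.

0.25

Within every blood pressure level Drug W has the lower rate, yet pooled Drug S does — Simpson's reversal.
Blood pressure satisfies the back-door criterion: it is not a descendant of the drug, and it blocks the spurious path from drug to outcome. Adjusting for it (i.e., using the within-blood pressure rates) gives the causal effect.
Standardising Drug W to the population blood pressure mix: 0.523·1/107 + 0.477·304/593 = 0.249.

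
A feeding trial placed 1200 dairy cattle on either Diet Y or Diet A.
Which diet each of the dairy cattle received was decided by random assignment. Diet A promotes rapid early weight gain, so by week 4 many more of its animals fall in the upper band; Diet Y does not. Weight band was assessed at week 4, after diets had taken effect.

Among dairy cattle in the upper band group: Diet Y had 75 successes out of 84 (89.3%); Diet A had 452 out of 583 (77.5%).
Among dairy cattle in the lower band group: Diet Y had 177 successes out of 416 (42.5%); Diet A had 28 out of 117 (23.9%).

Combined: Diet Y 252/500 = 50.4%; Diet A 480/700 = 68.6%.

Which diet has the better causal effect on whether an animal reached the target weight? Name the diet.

Diet A

Week-4 weight band is downstream of the diet. One should not condition on a consequence of treatment, so the overall rates are the right comparison.
Pooled: Diet Y 50.4% vs Diet A 68.6%; Diet A is higher overall.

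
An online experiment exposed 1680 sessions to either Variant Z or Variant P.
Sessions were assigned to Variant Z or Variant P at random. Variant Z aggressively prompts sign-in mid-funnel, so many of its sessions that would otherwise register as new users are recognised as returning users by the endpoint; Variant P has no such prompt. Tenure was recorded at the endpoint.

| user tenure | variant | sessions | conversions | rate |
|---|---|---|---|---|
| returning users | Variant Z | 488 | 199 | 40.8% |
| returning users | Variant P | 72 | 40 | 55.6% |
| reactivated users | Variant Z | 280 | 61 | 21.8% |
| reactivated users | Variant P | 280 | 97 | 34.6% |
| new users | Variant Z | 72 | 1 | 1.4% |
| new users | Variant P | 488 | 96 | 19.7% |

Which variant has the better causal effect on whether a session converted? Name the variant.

User tenure here is a post-treatment variable shaped by the variant; conditioning on it would introduce bias rather than remove it. The overall comparison is the causal one.
Pooled: Variant Z 31.1% vs Variant P 27.7%; Variant Z is higher overall.

Variant Z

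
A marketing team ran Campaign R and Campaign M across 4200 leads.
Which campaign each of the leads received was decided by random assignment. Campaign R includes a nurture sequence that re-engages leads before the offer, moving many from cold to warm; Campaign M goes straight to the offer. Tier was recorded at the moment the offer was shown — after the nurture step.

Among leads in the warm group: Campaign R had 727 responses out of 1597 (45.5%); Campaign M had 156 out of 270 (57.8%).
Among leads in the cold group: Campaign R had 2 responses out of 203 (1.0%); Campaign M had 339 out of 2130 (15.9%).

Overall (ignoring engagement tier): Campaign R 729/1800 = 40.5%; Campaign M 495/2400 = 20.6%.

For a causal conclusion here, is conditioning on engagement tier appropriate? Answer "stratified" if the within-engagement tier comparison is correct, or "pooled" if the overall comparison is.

pooled

Because the campaign influences engagement tier, engagement tier is a post-treatment mediator, not a confounder. Stratifying on it would bias the estimate; the causal effect is the crude pooled difference.
Pooled: Campaign R 40.5% vs Campaign M 20.6%; Campaign R is higher overall.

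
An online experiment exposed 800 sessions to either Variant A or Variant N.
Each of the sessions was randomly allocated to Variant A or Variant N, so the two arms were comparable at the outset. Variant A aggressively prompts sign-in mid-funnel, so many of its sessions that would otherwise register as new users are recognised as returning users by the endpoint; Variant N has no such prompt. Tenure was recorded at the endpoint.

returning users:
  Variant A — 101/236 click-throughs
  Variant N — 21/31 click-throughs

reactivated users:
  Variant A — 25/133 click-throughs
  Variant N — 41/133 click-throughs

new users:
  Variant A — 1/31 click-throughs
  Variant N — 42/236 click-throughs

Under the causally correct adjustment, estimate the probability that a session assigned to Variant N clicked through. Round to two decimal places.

Stratifying would compare variants among sessions the variants themselves sorted into user tenure groups — a form of selection on an intermediate. The unconditioned pooled rates give the total causal effect.
So P(outcome | do(Variant N)) is just the pooled rate for Variant N: 104/400 = 0.260.

0.26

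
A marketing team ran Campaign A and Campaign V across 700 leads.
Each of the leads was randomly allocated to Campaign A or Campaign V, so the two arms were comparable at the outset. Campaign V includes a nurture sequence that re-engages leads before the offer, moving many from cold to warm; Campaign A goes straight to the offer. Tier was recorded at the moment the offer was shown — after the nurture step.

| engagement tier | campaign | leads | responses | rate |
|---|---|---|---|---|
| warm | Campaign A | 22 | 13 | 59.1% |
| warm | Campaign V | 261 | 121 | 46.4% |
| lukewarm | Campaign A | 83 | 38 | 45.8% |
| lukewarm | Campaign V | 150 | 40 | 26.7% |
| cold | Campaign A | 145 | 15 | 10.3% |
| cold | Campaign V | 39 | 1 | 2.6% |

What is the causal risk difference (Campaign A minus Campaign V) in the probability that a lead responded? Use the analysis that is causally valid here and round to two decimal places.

-0.10

Because the campaign influences engagement tier, engagement tier is a post-treatment mediator, not a confounder. Stratifying on it would bias the estimate; the causal effect is the crude pooled difference.
The causal difference is the pooled difference: 0.264 − 0.360 = -0.096.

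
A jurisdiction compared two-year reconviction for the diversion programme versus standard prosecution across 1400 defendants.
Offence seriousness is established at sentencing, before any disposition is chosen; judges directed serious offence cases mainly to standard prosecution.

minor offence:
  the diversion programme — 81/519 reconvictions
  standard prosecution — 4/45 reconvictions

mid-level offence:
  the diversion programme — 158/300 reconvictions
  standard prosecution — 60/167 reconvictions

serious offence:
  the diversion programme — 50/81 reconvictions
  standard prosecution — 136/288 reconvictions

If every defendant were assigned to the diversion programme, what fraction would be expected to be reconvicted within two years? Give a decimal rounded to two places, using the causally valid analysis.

Nothing the disposition does changes offence seriousness; the imbalance is an allocation artefact. With offence seriousness also predicting the outcome, the pooled figure is confounded, and the within-stratum comparison is the causal one.
Standardising the diversion programme to the population offence seriousness mix: 0.403·81/519 + 0.334·158/300 + 0.264·50/81 = 0.401.

0.40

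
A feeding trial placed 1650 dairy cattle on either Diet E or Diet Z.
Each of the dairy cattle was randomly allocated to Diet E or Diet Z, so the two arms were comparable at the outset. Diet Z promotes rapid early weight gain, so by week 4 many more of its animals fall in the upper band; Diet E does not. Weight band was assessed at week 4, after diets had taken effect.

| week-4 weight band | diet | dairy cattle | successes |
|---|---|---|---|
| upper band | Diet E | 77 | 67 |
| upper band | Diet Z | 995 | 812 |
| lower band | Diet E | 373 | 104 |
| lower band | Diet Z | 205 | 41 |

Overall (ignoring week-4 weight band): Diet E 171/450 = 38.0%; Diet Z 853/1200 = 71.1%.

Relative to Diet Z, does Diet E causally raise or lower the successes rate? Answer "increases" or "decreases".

decreases

Week-4 weight band is recorded after the diet and is itself shifted by it — it sits on the causal path from diet to outcome. Conditioning on a mediator would strip out part of the effect we want; the pooled comparison gives the total causal effect.
Pooled: Diet E 38.0% vs Diet Z 71.1%; Diet Z is higher overall.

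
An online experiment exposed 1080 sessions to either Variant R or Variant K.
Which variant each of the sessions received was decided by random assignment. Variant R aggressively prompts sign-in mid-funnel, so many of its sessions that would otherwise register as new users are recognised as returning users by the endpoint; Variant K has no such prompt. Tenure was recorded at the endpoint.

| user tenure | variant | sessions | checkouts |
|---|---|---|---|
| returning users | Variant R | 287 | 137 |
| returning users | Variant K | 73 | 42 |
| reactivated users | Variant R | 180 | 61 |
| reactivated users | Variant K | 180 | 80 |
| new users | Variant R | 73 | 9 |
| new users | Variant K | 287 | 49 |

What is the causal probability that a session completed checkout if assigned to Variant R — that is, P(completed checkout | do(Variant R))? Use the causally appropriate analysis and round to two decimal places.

The stratified and pooled comparisons disagree (Variant K wins within each user tenure; Variant R wins overall), so the answer turns on the causal role of user tenure.
The distribution of user tenure is itself part of what the variant does — it is an intermediate outcome. Holding it fixed would remove that part of the effect; the total effect is the pooled difference.
So P(outcome | do(Variant R)) is just the pooled rate for Variant R: 207/540 = 0.383.

0.38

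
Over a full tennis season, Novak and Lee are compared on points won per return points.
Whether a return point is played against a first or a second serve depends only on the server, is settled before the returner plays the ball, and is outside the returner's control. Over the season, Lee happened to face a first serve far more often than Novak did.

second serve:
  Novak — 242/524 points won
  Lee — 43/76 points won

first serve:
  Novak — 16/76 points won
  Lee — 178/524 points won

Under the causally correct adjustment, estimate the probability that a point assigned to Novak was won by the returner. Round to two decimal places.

Within every serve type level Lee has the higher rate, yet pooled Novak does — Simpson's reversal.
Since serve type is a pre-existing factor (not a product of the player) and it affects the outcome on its own, it is a confounder. The stratified rates, not the pooled rate, identify the causal effect.
Standardising Novak to the population serve type mix: 0.500·242/524 + 0.500·16/76 = 0.336.

0.34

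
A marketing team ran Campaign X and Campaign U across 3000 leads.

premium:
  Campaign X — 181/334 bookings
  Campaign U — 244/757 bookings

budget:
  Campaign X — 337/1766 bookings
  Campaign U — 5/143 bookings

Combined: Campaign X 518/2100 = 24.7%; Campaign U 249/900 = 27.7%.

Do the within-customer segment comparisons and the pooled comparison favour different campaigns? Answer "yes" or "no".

Within each customer segment level (premium 54.2% vs 32.2%; budget 19.1% vs 3.5%), Campaign X has the higher rate every time. Pooled: 24.7% vs 27.7% — Campaign U has the higher rate overall. The two comparisons disagree.

yes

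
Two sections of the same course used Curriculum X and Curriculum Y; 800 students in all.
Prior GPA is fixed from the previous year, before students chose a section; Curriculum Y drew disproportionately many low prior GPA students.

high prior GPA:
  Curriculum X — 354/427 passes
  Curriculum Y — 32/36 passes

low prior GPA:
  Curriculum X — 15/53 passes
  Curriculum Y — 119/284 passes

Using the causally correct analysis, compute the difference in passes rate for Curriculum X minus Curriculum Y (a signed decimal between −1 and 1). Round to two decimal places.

-0.09

The imbalance in prior GPA band arose from how students were allocated, not from anything the teaching method did; and prior GPA band independently affects the outcome. The pooled gap is confounded — condition on prior GPA band.
Adjusting over the population distribution of prior GPA band: 0.579·(0.829−0.889) + 0.421·(0.283−0.419) = -0.092.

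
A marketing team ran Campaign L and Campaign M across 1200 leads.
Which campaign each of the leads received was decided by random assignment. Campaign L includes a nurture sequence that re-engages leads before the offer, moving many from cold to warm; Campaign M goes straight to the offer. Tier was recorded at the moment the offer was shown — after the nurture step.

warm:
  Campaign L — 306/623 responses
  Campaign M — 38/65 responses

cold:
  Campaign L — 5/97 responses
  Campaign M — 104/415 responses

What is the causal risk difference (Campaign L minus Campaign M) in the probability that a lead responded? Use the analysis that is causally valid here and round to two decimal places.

+0.14

The stratified and pooled comparisons disagree (Campaign M wins within each engagement tier; Campaign L wins overall), so the answer turns on the causal role of engagement tier.
The distribution of engagement tier is itself part of what the campaign does — it is an intermediate outcome. Holding it fixed would remove that part of the effect; the total effect is the pooled difference.
The causal difference is the pooled difference: 0.432 − 0.296 = +0.136.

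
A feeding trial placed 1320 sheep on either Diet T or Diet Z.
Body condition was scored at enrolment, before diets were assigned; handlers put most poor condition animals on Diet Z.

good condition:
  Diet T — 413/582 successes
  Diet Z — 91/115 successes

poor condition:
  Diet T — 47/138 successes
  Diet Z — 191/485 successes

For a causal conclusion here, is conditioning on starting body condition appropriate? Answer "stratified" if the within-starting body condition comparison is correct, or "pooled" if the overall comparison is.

The stratified and pooled comparisons disagree (Diet Z wins within each starting body condition; Diet T wins overall), so the answer turns on the causal role of starting body condition.
Nothing the diet does changes starting body condition; the imbalance is an allocation artefact. With starting body condition also predicting the outcome, the pooled figure is confounded, and the within-stratum comparison is the causal one.
Within each level — good condition: 71.0% vs 79.1%; poor condition: 34.1% vs 39.4% — Diet Z is higher every time.

stratified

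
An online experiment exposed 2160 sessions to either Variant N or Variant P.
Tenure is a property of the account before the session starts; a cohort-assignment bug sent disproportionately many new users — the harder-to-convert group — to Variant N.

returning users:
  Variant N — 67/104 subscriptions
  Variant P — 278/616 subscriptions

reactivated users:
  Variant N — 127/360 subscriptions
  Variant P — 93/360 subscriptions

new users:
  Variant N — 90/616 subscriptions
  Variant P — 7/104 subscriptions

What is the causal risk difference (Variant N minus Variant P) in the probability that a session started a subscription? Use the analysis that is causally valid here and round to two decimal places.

+0.12

User tenure satisfies the back-door criterion: it is not a descendant of the variant, and it blocks the spurious path from variant to outcome. Adjusting for it (i.e., using the within-user tenure rates) gives the causal effect.
Adjusting over the population distribution of user tenure: 0.333·(0.644−0.451) + 0.333·(0.353−0.258) + 0.333·(0.146−0.067) = +0.122.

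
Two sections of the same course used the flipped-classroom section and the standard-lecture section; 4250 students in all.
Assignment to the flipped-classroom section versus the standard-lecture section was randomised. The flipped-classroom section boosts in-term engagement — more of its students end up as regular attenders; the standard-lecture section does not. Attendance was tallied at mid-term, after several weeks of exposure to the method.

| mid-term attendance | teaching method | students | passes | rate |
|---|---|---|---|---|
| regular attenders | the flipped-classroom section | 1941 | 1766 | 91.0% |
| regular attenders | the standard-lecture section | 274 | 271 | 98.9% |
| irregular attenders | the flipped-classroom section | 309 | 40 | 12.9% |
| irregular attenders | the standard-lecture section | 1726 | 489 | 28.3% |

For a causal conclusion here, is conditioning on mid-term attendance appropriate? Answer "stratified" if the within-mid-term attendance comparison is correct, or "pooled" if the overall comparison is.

Because the teaching method influences mid-term attendance, mid-term attendance is a post-treatment mediator, not a confounder. Stratifying on it would bias the estimate; the causal effect is the crude pooled difference.
Pooled: the flipped-classroom section 80.3% vs the standard-lecture section 38.0%; the flipped-classroom section is higher overall.

pooled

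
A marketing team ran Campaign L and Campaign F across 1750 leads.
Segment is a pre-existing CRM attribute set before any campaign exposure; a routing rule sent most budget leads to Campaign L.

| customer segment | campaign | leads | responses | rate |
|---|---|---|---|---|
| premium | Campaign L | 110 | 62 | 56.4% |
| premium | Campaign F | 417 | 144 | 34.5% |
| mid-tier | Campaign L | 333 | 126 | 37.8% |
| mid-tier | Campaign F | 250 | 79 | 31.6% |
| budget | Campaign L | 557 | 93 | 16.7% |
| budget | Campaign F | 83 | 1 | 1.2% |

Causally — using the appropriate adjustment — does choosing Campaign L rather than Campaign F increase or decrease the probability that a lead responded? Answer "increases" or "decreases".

Within every customer segment level Campaign L has the higher rate, yet pooled Campaign F does — Simpson's reversal.
Customer segment differs across campaigns for reasons unrelated to any effect of the campaign itself, and it separately predicts the outcome — a classic confounder. We must compare within customer segment levels.
Within each level — premium: 56.4% vs 34.5%; mid-tier: 37.8% vs 31.6%; budget: 16.7% vs 1.2% — Campaign L is higher every time.

increases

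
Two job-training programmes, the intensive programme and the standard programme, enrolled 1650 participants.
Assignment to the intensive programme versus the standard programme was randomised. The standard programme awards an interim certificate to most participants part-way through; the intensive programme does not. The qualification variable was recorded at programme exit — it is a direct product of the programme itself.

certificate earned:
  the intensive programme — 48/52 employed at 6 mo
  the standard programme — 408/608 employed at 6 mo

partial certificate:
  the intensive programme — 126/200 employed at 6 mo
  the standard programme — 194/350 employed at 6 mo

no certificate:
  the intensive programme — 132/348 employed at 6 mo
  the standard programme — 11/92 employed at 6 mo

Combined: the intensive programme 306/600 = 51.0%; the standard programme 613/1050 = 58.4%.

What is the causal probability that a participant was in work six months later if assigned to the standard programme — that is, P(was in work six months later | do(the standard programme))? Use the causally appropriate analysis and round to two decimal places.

The qualification attained during the programme-specific comparison favours the intensive programme throughout, but the pooled figures favour the standard programme. The question is whether to condition on qualification attained during the programme.
Stratifying would compare programmes among participants the programmes themselves sorted into qualification attained during the programme groups — a form of selection on an intermediate. The unconditioned pooled rates give the total causal effect.
So P(outcome | do(the standard programme)) is just the pooled rate for the standard programme: 613/1050 = 0.584.

0.58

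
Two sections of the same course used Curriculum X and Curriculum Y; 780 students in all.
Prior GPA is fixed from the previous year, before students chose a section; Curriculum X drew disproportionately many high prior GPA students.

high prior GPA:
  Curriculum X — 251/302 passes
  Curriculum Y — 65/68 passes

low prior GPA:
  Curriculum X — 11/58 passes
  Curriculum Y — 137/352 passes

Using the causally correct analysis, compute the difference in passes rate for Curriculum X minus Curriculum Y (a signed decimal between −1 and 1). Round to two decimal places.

-0.16

Nothing the teaching method does changes prior GPA band; the imbalance is an allocation artefact. With prior GPA band also predicting the outcome, the pooled figure is confounded, and the within-stratum comparison is the causal one.
Adjusting over the population distribution of prior GPA band: 0.474·(0.831−0.956) + 0.526·(0.190−0.389) = -0.164.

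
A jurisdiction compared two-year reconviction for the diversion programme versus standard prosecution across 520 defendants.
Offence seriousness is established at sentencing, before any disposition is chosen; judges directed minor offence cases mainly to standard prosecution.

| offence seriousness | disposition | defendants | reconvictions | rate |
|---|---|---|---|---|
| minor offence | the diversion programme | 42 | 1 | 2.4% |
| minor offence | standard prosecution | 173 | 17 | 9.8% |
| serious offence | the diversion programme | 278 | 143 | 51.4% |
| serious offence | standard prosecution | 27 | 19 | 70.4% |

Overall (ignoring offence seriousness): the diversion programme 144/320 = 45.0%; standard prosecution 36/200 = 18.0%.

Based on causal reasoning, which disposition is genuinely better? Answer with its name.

the diversion programme

Nothing the disposition does changes offence seriousness; the imbalance is an allocation artefact. With offence seriousness also predicting the outcome, the pooled figure is confounded, and the within-stratum comparison is the causal one.
Within each level — minor offence: 2.4% vs 9.8%; serious offence: 51.4% vs 70.4% — the diversion programme is lower every time.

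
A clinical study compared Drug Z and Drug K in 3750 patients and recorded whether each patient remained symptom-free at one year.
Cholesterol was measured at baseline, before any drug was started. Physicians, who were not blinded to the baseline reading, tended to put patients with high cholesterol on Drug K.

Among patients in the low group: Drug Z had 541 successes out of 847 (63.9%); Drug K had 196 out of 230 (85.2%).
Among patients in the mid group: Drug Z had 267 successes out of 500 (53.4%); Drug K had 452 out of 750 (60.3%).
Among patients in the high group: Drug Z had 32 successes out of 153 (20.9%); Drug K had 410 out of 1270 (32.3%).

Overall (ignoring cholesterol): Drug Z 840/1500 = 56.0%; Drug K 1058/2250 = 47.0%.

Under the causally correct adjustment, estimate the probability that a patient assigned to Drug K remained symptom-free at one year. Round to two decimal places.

0.57

The stratified and pooled comparisons disagree (Drug K wins within each cholesterol; Drug Z wins overall), so the answer turns on the causal role of cholesterol.
Cholesterol is set before the drug has any effect — it is not caused by the drug — and it independently drives the outcome. That makes it a confounder, so the causal comparison is within cholesterol levels.
Standardising Drug K to the population cholesterol mix: 0.287·196/230 + 0.333·452/750 + 0.379·410/1270 = 0.568.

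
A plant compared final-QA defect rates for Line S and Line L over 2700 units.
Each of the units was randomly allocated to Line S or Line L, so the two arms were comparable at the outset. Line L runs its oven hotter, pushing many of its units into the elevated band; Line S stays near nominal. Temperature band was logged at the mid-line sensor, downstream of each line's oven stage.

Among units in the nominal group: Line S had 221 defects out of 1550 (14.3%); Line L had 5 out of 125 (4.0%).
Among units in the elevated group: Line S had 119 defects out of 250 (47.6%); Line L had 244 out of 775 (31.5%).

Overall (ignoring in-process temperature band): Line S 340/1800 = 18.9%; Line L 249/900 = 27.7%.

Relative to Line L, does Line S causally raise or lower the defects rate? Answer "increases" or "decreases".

In-process temperature band is downstream of the line. One should not condition on a consequence of treatment, so the overall rates are the right comparison.
Pooled: Line S 18.9% vs Line L 27.7%; Line S is lower overall.

decreases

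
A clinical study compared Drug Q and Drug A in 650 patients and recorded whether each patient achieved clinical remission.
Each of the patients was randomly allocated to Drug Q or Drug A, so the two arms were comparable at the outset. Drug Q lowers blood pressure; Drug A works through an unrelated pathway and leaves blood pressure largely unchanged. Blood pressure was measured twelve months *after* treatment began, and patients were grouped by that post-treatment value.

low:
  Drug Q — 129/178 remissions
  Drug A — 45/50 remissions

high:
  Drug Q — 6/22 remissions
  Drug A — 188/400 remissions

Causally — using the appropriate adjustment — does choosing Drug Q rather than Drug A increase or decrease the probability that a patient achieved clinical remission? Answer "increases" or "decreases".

Drug A is higher inside every blood pressure stratum but Drug Q is higher in aggregate. Whether to stratify depends on how blood pressure relates to the drug.
Because the drug influences blood pressure, blood pressure is a post-treatment mediator, not a confounder. Stratifying on it would bias the estimate; the causal effect is the crude pooled difference.
Pooled: Drug Q 67.5% vs Drug A 51.8%; Drug Q is higher overall.

increases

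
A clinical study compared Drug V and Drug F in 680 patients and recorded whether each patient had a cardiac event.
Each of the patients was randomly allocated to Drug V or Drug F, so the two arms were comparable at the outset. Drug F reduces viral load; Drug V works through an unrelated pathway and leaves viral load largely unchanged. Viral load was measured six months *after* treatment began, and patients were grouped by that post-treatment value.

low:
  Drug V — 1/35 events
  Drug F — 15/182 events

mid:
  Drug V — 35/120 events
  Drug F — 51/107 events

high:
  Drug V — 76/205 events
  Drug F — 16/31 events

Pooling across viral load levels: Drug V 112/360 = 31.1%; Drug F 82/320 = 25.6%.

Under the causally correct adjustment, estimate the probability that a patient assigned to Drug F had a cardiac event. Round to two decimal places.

Within every viral load level Drug V has the lower rate, yet pooled Drug F does — Simpson's reversal.
Viral load here is a post-treatment variable shaped by the drug; conditioning on it would introduce bias rather than remove it. The overall comparison is the causal one.
So P(outcome | do(Drug F)) is just the pooled rate for Drug F: 82/320 = 0.256.

0.26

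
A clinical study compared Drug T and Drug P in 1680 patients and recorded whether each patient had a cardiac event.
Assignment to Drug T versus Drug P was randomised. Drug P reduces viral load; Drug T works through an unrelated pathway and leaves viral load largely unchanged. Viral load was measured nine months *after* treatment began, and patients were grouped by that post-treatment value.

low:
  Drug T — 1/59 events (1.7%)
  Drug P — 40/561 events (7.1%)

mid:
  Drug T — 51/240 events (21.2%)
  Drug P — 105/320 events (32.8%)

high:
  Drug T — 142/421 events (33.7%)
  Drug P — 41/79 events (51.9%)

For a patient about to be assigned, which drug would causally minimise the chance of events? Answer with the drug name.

Stratifying would compare drugs among patients the drugs themselves sorted into viral load groups — a form of selection on an intermediate. The unconditioned pooled rates give the total causal effect.
Pooled: Drug T 26.9% vs Drug P 19.4%; Drug P is lower overall.

Drug P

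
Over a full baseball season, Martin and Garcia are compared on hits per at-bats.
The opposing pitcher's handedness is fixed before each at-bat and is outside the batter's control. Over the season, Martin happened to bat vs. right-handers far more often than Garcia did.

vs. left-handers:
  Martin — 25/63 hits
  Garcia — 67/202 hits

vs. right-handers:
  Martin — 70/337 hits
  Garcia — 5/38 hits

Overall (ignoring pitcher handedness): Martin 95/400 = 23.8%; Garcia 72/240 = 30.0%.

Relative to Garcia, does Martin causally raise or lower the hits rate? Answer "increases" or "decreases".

Within every pitcher handedness level Martin has the higher rate, yet pooled Garcia does — Simpson's reversal.
Since pitcher handedness is a pre-existing factor (not a product of the player) and it affects the outcome on its own, it is a confounder. The stratified rates, not the pooled rate, identify the causal effect.
Within each level — vs. left-handers: 39.7% vs 33.2%; vs. right-handers: 20.8% vs 13.2% — Martin is higher every time.

increases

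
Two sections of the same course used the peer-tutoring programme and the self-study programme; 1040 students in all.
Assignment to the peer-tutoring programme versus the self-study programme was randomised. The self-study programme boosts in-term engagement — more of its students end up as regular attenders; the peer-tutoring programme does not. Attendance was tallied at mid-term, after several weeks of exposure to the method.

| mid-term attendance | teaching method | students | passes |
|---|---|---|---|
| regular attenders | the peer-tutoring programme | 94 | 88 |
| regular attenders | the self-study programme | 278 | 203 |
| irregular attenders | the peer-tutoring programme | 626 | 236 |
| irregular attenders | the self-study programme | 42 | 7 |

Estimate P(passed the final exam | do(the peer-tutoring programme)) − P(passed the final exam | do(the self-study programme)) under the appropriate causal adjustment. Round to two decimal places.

Mid-term attendance is downstream of the teaching method. One should not condition on a consequence of treatment, so the overall rates are the right comparison.
The causal difference is the pooled difference: 0.450 − 0.656 = -0.206.

-0.21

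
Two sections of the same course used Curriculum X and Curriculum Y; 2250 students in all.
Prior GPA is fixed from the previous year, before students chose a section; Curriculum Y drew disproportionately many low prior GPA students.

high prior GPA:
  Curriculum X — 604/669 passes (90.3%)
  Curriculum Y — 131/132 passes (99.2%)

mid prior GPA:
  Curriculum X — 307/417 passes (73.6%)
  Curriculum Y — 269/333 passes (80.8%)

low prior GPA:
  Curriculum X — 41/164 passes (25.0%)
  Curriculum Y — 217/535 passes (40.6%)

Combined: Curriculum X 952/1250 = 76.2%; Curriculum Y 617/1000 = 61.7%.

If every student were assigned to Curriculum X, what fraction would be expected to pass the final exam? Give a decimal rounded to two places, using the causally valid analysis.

0.64

Prior GPA band differs across teaching methods for reasons unrelated to any effect of the teaching method itself, and it separately predicts the outcome — a classic confounder. We must compare within prior GPA band levels.
Standardising Curriculum X to the population prior GPA band mix: 0.356·604/669 + 0.333·307/417 + 0.311·41/164 = 0.644.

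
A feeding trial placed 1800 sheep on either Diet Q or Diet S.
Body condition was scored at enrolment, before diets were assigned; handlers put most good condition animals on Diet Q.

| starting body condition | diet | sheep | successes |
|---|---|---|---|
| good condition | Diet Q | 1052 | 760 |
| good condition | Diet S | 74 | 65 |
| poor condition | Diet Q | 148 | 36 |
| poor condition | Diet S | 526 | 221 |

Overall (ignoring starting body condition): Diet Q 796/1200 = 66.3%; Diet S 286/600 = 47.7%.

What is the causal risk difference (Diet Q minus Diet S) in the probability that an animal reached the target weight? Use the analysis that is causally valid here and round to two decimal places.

-0.16

The imbalance in starting body condition arose from how sheep were allocated, not from anything the diet did; and starting body condition independently affects the outcome. The pooled gap is confounded — condition on starting body condition.
Adjusting over the population distribution of starting body condition: 0.626·(0.722−0.878) + 0.374·(0.243−0.420) = -0.164.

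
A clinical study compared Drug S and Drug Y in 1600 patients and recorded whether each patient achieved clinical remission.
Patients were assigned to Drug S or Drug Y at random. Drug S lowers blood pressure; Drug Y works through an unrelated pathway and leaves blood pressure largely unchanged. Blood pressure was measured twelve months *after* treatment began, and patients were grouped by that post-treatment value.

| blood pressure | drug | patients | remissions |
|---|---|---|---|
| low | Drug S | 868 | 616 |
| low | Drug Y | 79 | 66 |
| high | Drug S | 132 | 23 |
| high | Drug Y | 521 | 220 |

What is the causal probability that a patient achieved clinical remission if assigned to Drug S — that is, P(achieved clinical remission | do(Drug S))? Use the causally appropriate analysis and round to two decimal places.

Drug Y is higher inside every blood pressure stratum but Drug S is higher in aggregate. Whether to stratify depends on how blood pressure relates to the drug.
Blood pressure is recorded after the drug and is itself shifted by it — it sits on the causal path from drug to outcome. Conditioning on a mediator would strip out part of the effect we want; the pooled comparison gives the total causal effect.
So P(outcome | do(Drug S)) is just the pooled rate for Drug S: 639/1000 = 0.639.

0.64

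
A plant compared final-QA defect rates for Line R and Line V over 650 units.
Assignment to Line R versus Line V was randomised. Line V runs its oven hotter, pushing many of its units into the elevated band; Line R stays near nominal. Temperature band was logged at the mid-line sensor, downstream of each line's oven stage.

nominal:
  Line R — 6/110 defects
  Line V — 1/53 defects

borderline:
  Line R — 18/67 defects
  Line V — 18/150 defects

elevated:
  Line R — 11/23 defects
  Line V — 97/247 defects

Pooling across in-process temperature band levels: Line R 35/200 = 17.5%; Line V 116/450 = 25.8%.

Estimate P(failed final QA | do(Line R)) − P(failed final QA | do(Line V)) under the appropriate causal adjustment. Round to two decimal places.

Within every in-process temperature band level Line V has the lower rate, yet pooled Line R does — Simpson's reversal.
In-process temperature band is downstream of the line. One should not condition on a consequence of treatment, so the overall rates are the right comparison.
The causal difference is the pooled difference: 0.175 − 0.258 = -0.083.

-0.08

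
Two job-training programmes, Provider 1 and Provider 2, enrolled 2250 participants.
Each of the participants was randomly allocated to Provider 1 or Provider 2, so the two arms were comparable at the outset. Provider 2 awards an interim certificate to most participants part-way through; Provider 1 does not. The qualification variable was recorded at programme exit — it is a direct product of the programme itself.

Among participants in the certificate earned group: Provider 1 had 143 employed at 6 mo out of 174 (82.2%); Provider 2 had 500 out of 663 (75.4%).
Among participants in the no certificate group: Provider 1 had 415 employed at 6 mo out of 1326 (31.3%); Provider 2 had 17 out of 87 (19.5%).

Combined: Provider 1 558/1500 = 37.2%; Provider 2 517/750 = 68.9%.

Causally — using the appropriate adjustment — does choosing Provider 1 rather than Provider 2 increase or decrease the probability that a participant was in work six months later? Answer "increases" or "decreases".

Qualification attained during the programme here is a post-treatment variable shaped by the programme; conditioning on it would introduce bias rather than remove it. The overall comparison is the causal one.
Pooled: Provider 1 37.2% vs Provider 2 68.9%; Provider 2 is higher overall.

decreases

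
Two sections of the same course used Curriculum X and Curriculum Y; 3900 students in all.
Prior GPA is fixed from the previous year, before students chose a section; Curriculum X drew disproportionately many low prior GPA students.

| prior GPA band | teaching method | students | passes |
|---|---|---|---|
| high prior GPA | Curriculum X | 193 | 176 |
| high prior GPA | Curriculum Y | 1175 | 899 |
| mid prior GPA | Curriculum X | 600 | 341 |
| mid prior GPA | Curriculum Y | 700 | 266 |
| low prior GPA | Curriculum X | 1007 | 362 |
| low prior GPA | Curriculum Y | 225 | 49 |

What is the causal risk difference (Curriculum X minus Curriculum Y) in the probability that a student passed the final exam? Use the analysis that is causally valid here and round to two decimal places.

Curriculum X is higher inside every prior GPA band stratum but Curriculum Y is higher in aggregate. Whether to stratify depends on how prior GPA band relates to the teaching method.
The imbalance in prior GPA band arose from how students were allocated, not from anything the teaching method did; and prior GPA band independently affects the outcome. The pooled gap is confounded — condition on prior GPA band.
Adjusting over the population distribution of prior GPA band: 0.351·(0.912−0.765) + 0.333·(0.568−0.380) + 0.316·(0.359−0.218) = +0.159.

+0.16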